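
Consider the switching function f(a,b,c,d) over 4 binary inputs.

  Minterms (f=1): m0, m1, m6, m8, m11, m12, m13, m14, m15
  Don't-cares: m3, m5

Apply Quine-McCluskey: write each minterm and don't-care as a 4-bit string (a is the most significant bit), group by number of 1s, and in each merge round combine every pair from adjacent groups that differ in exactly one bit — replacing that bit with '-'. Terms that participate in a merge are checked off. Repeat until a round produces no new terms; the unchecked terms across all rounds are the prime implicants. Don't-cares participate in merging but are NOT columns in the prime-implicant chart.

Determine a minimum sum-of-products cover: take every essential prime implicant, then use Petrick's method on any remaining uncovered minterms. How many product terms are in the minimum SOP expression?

5

size-2^0 implicants → 0000(✓)  0001(✓)  0011(✓)  0101(✓)  0110(✓)  1000(✓)  1011(✓)  1100(✓)  1101(✓)  1110(✓)  1111(✓)
size-2^1 implicants → -000  -011  -101  -110  0-01  00-1  000-  1-00  1-11  11-0(✓)  11-1(✓)  110-(✓)  111-(✓)
size-2^2 implicants → 11--
Unchecked terms (primes): -000, -011, -101, -110, 0-01, 00-1, 000-, 1-00, 1-11, 11--
Minterm coverage:
  m0 ⊆ -000,000-
  m1 ⊆ 0-01,00-1,000-
  m6 ⊆ -110 [E]
  m8 ⊆ -000,1-00
  m11 ⊆ -011,1-11
  m12 ⊆ 1-00,11--
  m13 ⊆ -101,11--
  m14 ⊆ -110,11--
  m15 ⊆ 1-11,11--
E = {-110}
Petrick residual → -000, -011, 0-01, 11--
Cover = b'c'd' + b'cd + bcd' + a'c'd + ab  |cover|=5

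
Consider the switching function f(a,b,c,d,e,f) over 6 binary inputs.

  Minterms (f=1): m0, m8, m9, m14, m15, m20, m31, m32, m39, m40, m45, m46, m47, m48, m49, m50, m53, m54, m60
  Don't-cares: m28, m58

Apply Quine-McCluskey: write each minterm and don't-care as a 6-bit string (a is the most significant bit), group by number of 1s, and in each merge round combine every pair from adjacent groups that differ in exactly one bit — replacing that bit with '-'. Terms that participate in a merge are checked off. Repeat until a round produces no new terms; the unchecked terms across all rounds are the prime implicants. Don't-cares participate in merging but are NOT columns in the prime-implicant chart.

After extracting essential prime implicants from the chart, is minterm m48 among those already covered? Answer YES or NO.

NO

[col 0] 000000*, 001000*, 001001*, 001110*, 001111*, 010100*, 011100*, 011111*, 100000*, 100111*, 101000*, 101101*, 101110*, 101111*, 110000*, 110001*, 110010*, 110101*, 110110*, 111010*, 111100*
[col 1] -00000*, -01000*, -01110*, -01111*, -11100, 0-1111, 00-000*, 00100-, 00111-*, 01-100, 1-0000, 10-000*, 10-111, 1011-1, 10111-*, 11-010, 110-01, 110-10, 1100-0, 11000-
[col 2] -0-000, -0111-
Prime implicants: -0-000, -0111-, -11100, 0-1111, 00100-, 01-100, 1-0000, 10-111, 1011-1, 11-010, 110-01, 110-10, 1100-0, 11000-
PI chart (minterm → PIs covering it):
  0 | -0-000  (sole → essential)
  8 | -0-000,00100-
  9 | 00100-  (sole → essential)
  14 | -0111-  (sole → essential)
  15 | -0111-,0-1111
  20 | 01-100  (sole → essential)
  31 | 0-1111  (sole → essential)
  32 | -0-000,1-0000
  39 | 10-111  (sole → essential)
  40 | -0-000  (sole → essential)
  45 | 1011-1  (sole → essential)
  46 | -0111-  (sole → essential)
  47 | -0111-,10-111,1011-1
  48 | 1-0000,1100-0,11000-
  49 | 110-01,11000-
  50 | 11-010,110-10,1100-0
  53 | 110-01  (sole → essential)
  54 | 110-10  (sole → essential)
  60 | -11100  (sole → essential)
Essential prime implicants: -0-000, -0111-, -11100, 0-1111, 00100-, 01-100, 10-111, 1011-1, 110-01, 110-10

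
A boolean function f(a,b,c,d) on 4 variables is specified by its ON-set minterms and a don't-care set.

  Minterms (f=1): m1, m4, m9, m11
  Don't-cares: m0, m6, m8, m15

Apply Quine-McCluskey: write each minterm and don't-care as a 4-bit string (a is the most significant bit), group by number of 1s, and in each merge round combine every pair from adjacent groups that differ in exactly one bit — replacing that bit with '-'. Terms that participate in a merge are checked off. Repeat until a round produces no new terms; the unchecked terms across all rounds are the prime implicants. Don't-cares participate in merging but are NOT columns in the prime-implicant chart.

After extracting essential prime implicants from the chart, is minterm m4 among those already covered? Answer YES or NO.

NO

size-2^0 implicants → 0000(✓)  0001(✓)  0100(✓)  0110(✓)  1000(✓)  1001(✓)  1011(✓)  1111(✓)
size-2^1 implicants → -000(✓)  -001(✓)  0-00  000-(✓)  01-0  1-11  10-1  100-(✓)
size-2^2 implicants → -00-
Unchecked terms (primes): -00-, 0-00, 01-0, 1-11, 10-1
Minterm coverage:
  m1 ⊆ -00- [E]
  m4 ⊆ 0-00,01-0
  m9 ⊆ -00-,10-1
  m11 ⊆ 1-11,10-1
E = {-00-}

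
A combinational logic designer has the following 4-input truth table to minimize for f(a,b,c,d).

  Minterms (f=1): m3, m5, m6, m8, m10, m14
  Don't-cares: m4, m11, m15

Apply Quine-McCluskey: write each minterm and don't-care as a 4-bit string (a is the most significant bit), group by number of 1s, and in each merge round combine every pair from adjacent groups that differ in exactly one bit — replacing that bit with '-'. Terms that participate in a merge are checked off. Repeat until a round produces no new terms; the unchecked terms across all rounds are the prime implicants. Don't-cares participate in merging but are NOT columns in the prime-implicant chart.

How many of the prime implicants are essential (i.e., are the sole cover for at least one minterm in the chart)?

3

size-2^0 implicants → 0011(✓)  0100(✓)  0101(✓)  0110(✓)  1000(✓)  1010(✓)  1011(✓)  1110(✓)  1111(✓)
size-2^1 implicants → -011  -110  01-0  010-  1-10(✓)  1-11(✓)  10-0  101-(✓)  111-(✓)
size-2^2 implicants → 1-1-
Unchecked terms (primes): -011, -110, 01-0, 010-, 1-1-, 10-0
Minterm coverage:
  m3 ⊆ -011 [E]
  m5 ⊆ 010- [E]
  m6 ⊆ -110,01-0
  m8 ⊆ 10-0 [E]
  m10 ⊆ 1-1-,10-0
  m14 ⊆ -110,1-1-
E = {-011, 010-, 10-0}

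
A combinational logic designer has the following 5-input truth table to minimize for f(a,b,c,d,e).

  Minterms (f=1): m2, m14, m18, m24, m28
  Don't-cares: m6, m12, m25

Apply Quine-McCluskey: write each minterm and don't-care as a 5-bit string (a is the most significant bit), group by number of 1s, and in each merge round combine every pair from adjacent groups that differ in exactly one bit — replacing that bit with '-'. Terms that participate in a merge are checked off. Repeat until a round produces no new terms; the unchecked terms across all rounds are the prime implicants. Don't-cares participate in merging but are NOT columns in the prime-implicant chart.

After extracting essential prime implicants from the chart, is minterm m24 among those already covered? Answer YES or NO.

[col 0] 00010*, 00110*, 01100*, 01110*, 10010*, 11000*, 11001*, 11100*
[col 1] -0010, -1100, 0-110, 00-10, 011-0, 11-00, 1100-
Prime implicants: -0010, -1100, 0-110, 00-10, 011-0, 11-00, 1100-
PI chart (minterm → PIs covering it):
  2 | -0010,00-10
  14 | 0-110,011-0
  18 | -0010  (sole → essential)
  24 | 11-00,1100-
  28 | -1100,11-00
Essential prime implicants: -0010

NO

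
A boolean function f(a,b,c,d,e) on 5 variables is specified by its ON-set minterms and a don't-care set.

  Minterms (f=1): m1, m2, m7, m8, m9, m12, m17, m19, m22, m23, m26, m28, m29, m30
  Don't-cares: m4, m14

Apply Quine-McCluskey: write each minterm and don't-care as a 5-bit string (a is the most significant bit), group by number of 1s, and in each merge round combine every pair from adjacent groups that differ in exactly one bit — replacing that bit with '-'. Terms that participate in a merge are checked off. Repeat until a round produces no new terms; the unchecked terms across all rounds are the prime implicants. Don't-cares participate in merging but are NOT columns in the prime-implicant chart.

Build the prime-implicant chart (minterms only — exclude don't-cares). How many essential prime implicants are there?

4

size-2^0 implicants → 00001(✓)  00010  00100(✓)  00111(✓)  01000(✓)  01001(✓)  01100(✓)  01110(✓)  10001(✓)  10011(✓)  10110(✓)  10111(✓)  11010(✓)  11100(✓)  11101(✓)  11110(✓)
size-2^1 implicants → -0001  -0111  -1100(✓)  -1110(✓)  0-001  0-100  01-00  0100-  011-0(✓)  1-110  10-11  100-1  1011-  11-10  111-0(✓)  1110-
size-2^2 implicants → -11-0
Unchecked terms (primes): -0001, -0111, -11-0, 0-001, 0-100, 00010, 01-00, 0100-, 1-110, 10-11, 100-1, 1011-, 11-10, 1110-
Minterm coverage:
  m1 ⊆ -0001,0-001
  m2 ⊆ 00010 [E]
  m7 ⊆ -0111 [E]
  m8 ⊆ 01-00,0100-
  m9 ⊆ 0-001,0100-
  m12 ⊆ -11-0,0-100,01-00
  m17 ⊆ -0001,100-1
  m19 ⊆ 10-11,100-1
  m22 ⊆ 1-110,1011-
  m23 ⊆ -0111,10-11,1011-
  m26 ⊆ 11-10 [E]
  m28 ⊆ -11-0,1110-
  m29 ⊆ 1110- [E]
  m30 ⊆ -11-0,1-110,11-10
E = {-0111, 00010, 11-10, 1110-}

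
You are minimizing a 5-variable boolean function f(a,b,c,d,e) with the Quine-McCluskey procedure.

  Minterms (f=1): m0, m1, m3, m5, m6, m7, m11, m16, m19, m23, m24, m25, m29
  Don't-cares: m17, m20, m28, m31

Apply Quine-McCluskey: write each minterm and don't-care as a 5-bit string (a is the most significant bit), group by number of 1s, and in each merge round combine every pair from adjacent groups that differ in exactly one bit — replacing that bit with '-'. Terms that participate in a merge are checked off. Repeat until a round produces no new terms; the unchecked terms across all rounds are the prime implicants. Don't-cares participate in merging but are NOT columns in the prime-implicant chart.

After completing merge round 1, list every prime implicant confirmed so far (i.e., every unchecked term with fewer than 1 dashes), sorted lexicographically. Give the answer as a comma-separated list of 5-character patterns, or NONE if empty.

NONE

Round 0: 00000✓ 00001✓ 00011✓ 00101✓ 00110✓ 00111✓ 01011✓ 10000✓ 10001✓ 10011✓ 10100✓ 10111✓ 11000✓ 11001✓ 11100✓ 11101✓ 11111✓
Round 1: -0000✓ -0001✓ -0011✓ -0111✓ 0-011 00-01✓ 00-11✓ 000-1✓ 0000-✓ 001-1✓ 0011- 1-000✓ 1-001✓ 1-100✓ 1-111 10-00✓ 10-11✓ 100-1✓ 1000-✓ 11-00✓ 11-01✓ 1100-✓ 111-1 1110-✓
Round 2: -0-11 -00-1 -000- 00--1 1--00 1-00- 11-0-
PIs = {-0-11, -00-1, -000-, 0-011, 00--1, 0011-, 1--00, 1-00-, 1-111, 11-0-, 111-1}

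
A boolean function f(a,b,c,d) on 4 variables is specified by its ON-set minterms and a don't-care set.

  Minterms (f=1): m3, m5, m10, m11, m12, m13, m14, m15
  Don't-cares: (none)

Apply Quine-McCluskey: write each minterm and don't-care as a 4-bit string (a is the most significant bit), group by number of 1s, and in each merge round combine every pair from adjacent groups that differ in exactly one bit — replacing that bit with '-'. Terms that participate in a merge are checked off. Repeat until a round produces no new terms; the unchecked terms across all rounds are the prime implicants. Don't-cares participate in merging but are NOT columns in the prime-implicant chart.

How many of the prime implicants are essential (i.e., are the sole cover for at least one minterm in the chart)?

Round 0: 0011✓ 0101✓ 1010✓ 1011✓ 1100✓ 1101✓ 1110✓ 1111✓
Round 1: -011 -101 1-10✓ 1-11✓ 101-✓ 11-0✓ 11-1✓ 110-✓ 111-✓
Round 2: 1-1- 11--
PIs = {-011, -101, 1-1-, 11--}
Coverage chart:
  m3: -011 ←essential
  m5: -101 ←essential
  m10: 1-1- ←essential
  m11: -011,1-1-
  m12: 11-- ←essential
  m13: -101,11--
  m14: 1-1-,11--
  m15: 1-1-,11--
Essential: -011, -101, 1-1-, 11--

4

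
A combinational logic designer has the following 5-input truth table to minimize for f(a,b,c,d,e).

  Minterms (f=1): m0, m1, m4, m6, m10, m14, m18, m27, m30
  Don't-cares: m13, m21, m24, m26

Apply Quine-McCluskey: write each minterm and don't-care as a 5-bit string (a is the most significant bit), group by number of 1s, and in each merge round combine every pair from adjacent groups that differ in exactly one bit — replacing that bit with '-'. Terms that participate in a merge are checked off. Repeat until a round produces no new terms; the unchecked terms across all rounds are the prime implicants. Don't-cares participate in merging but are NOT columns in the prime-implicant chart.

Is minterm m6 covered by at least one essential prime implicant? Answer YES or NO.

[col 0] 00000*, 00001*, 00100*, 00110*, 01010*, 01101, 01110*, 10010*, 10101, 11000*, 11010*, 11011*, 11110*
[col 1] -1010*, -1110*, 0-110, 00-00, 0000-, 001-0, 01-10*, 1-010, 11-10*, 110-0, 1101-
[col 2] -1-10
Prime implicants: -1-10, 0-110, 00-00, 0000-, 001-0, 01101, 1-010, 10101, 110-0, 1101-
PI chart (minterm → PIs covering it):
  0 | 00-00,0000-
  1 | 0000-  (sole → essential)
  4 | 00-00,001-0
  6 | 0-110,001-0
  10 | -1-10  (sole → essential)
  14 | -1-10,0-110
  18 | 1-010  (sole → essential)
  27 | 1101-  (sole → essential)
  30 | -1-10  (sole → essential)
Essential prime implicants: -1-10, 0000-, 1-010, 1101-

NO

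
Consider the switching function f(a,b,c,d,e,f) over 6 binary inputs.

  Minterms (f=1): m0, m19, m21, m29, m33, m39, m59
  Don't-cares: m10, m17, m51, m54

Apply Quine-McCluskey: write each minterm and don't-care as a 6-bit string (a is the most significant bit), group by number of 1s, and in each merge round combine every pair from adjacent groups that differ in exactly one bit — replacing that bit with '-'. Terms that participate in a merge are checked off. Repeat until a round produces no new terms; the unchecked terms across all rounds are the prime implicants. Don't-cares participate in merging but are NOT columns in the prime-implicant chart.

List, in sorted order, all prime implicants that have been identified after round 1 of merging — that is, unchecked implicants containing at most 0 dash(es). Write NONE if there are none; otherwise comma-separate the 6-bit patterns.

000000, 001010, 100001, 100111, 110110

size-2^0 implicants → 000000  001010  010001(✓)  010011(✓)  010101(✓)  011101(✓)  100001  100111  110011(✓)  110110  111011(✓)
size-2^1 implicants → -10011  01-101  010-01  0100-1  11-011
Unchecked terms (primes): -10011, 000000, 001010, 01-101, 010-01, 0100-1, 100001, 100111, 11-011, 110110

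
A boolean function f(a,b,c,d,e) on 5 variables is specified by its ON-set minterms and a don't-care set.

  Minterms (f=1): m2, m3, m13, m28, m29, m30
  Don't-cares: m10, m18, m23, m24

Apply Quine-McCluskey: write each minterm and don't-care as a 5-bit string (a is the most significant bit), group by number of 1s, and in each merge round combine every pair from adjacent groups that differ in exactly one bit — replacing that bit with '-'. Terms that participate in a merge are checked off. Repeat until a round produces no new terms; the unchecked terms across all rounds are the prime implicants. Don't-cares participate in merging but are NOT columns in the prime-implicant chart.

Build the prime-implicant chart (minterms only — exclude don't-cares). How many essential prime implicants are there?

[col 0] 00010*, 00011*, 01010*, 01101*, 10010*, 10111, 11000*, 11100*, 11101*, 11110*
[col 1] -0010, -1101, 0-010, 0001-, 11-00, 111-0, 1110-
Prime implicants: -0010, -1101, 0-010, 0001-, 10111, 11-00, 111-0, 1110-
PI chart (minterm → PIs covering it):
  2 | -0010,0-010,0001-
  3 | 0001-  (sole → essential)
  13 | -1101  (sole → essential)
  28 | 11-00,111-0,1110-
  29 | -1101,1110-
  30 | 111-0  (sole → essential)
Essential prime implicants: -1101, 0001-, 111-0

3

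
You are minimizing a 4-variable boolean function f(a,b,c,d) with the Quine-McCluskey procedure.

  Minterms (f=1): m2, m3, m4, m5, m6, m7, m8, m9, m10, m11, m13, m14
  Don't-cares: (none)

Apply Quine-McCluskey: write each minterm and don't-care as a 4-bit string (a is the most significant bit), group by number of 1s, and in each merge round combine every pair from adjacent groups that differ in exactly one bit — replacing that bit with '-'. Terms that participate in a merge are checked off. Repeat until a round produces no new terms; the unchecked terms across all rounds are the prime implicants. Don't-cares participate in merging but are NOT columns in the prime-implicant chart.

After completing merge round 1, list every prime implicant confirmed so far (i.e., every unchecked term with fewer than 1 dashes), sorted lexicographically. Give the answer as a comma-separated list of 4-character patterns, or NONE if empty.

size-2^0 implicants → 0010(✓)  0011(✓)  0100(✓)  0101(✓)  0110(✓)  0111(✓)  1000(✓)  1001(✓)  1010(✓)  1011(✓)  1101(✓)  1110(✓)
size-2^1 implicants → -010(✓)  -011(✓)  -101  -110(✓)  0-10(✓)  0-11(✓)  001-(✓)  01-0(✓)  01-1(✓)  010-(✓)  011-(✓)  1-01  1-10(✓)  10-0(✓)  10-1(✓)  100-(✓)  101-(✓)
size-2^2 implicants → --10  -01-  0-1-  01--  10--
Unchecked terms (primes): --10, -01-, -101, 0-1-, 01--, 1-01, 10--

NONE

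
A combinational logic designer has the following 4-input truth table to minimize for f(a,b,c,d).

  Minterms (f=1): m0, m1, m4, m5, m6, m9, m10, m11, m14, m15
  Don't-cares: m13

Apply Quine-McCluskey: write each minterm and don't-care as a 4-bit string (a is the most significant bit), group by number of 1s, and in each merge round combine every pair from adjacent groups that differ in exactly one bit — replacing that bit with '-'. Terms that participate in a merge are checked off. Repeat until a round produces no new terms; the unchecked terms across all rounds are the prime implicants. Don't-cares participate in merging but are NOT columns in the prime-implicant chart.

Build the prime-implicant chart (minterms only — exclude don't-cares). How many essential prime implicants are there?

2

[col 0] 0000*, 0001*, 0100*, 0101*, 0110*, 1001*, 1010*, 1011*, 1101*, 1110*, 1111*
[col 1] -001*, -101*, -110, 0-00*, 0-01*, 000-*, 01-0, 010-*, 1-01*, 1-10*, 1-11*, 10-1*, 101-*, 11-1*, 111-*
[col 2] --01, 0-0-, 1--1, 1-1-
Prime implicants: --01, -110, 0-0-, 01-0, 1--1, 1-1-
PI chart (minterm → PIs covering it):
  0 | 0-0-  (sole → essential)
  1 | --01,0-0-
  4 | 0-0-,01-0
  5 | --01,0-0-
  6 | -110,01-0
  9 | --01,1--1
  10 | 1-1-  (sole → essential)
  11 | 1--1,1-1-
  14 | -110,1-1-
  15 | 1--1,1-1-
Essential prime implicants: 0-0-, 1-1-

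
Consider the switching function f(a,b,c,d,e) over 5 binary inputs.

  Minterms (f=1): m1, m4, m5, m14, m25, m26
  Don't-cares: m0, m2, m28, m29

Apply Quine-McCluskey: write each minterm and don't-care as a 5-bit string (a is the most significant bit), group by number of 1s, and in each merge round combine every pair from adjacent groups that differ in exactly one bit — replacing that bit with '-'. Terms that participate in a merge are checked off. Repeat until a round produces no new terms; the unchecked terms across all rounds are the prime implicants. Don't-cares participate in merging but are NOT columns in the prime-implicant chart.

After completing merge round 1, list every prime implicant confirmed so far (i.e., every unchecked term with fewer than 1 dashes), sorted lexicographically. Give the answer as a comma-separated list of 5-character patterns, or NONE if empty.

01110, 11010

size-2^0 implicants → 00000(✓)  00001(✓)  00010(✓)  00100(✓)  00101(✓)  01110  11001(✓)  11010  11100(✓)  11101(✓)
size-2^1 implicants → 00-00(✓)  00-01(✓)  000-0  0000-(✓)  0010-(✓)  11-01  1110-
size-2^2 implicants → 00-0-
Unchecked terms (primes): 00-0-, 000-0, 01110, 11-01, 11010, 1110-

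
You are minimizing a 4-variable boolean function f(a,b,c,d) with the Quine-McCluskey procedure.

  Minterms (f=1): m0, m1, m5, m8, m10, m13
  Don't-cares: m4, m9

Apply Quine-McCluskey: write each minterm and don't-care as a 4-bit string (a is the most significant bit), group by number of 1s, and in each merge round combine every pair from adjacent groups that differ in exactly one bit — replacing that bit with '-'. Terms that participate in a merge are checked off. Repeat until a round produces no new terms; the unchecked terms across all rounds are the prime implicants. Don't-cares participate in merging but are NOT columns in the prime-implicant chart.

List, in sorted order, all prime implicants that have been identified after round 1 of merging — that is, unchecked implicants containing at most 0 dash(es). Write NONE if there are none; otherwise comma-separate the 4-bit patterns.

Round 0: 0000✓ 0001✓ 0100✓ 0101✓ 1000✓ 1001✓ 1010✓ 1101✓
Round 1: -000✓ -001✓ -101✓ 0-00✓ 0-01✓ 000-✓ 010-✓ 1-01✓ 10-0 100-✓
Round 2: --01 -00- 0-0-
PIs = {--01, -00-, 0-0-, 10-0}

NONE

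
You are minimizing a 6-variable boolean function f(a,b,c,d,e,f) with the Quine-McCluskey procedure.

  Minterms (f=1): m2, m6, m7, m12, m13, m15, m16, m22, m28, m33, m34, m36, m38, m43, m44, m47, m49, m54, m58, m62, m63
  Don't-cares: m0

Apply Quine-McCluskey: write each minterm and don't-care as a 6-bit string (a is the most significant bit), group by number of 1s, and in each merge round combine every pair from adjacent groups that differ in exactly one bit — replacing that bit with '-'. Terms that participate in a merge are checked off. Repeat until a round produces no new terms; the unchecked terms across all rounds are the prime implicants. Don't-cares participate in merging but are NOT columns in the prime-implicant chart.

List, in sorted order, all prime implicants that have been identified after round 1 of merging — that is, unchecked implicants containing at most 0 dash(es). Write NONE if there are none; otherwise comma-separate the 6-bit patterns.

[col 0] 000000*, 000010*, 000110*, 000111*, 001100*, 001101*, 001111*, 010000*, 010110*, 011100*, 100001*, 100010*, 100100*, 100110*, 101011*, 101100*, 101111*, 110001*, 110110*, 111010*, 111110*, 111111*
[col 1] -00010*, -00110*, -01100, -01111, -10110*, 0-0000, 0-0110*, 0-1100, 00-111, 000-10*, 0000-0, 00011-, 0011-1, 00110-, 1-0001, 1-0110*, 1-1111, 10-100, 100-10*, 1001-0, 101-11, 11-110, 111-10, 11111-
[col 2] --0110, -00-10
Prime implicants: --0110, -00-10, -01100, -01111, 0-0000, 0-1100, 00-111, 0000-0, 00011-, 0011-1, 00110-, 1-0001, 1-1111, 10-100, 1001-0, 101-11, 11-110, 111-10, 11111-

NONE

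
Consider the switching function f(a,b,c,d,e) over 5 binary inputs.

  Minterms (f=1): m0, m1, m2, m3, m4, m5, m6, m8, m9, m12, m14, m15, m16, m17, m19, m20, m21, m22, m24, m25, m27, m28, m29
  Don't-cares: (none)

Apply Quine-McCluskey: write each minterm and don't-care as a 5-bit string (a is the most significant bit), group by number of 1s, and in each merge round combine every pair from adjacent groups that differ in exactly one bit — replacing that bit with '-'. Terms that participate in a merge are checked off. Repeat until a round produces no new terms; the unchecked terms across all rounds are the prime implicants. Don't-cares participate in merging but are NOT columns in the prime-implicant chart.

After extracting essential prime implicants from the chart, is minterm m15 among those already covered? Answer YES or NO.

Round 0: 00000✓ 00001✓ 00010✓ 00011✓ 00100✓ 00101✓ 00110✓ 01000✓ 01001✓ 01100✓ 01110✓ 01111✓ 10000✓ 10001✓ 10011✓ 10100✓ 10101✓ 10110✓ 11000✓ 11001✓ 11011✓ 11100✓ 11101✓
Round 1: -0000✓ -0001✓ -0011✓ -0100✓ -0101✓ -0110✓ -1000✓ -1001✓ -1100✓ 0-000✓ 0-001✓ 0-100✓ 0-110✓ 00-00✓ 00-01✓ 00-10✓ 000-0✓ 000-1✓ 0000-✓ 0001-✓ 001-0✓ 0010-✓ 01-00✓ 0100-✓ 011-0✓ 0111- 1-000✓ 1-001✓ 1-011✓ 1-100✓ 1-101✓ 10-00✓ 10-01✓ 100-1✓ 1000-✓ 101-0✓ 1010-✓ 11-00✓ 11-01✓ 110-1✓ 1100-✓ 1110-✓
Round 2: --000✓ --001✓ --100✓ -0-00✓ -0-01✓ -00-1 -000-✓ -01-0 -010-✓ -1-00✓ -100-✓ 0--00✓ 0-00-✓ 0-1-0 00--0 00-0-✓ 000-- 1--00✓ 1--01✓ 1-0-1 1-00-✓ 1-10-✓ 10-0-✓ 11-0-✓
Round 3: ---00 --00- -0-0- 1--0-
PIs = {---00, --00-, -0-0-, -00-1, -01-0, 0-1-0, 00--0, 000--, 0111-, 1--0-, 1-0-1}
Coverage chart:
  m0: ---00,--00-,-0-0-,00--0,000--
  m1: --00-,-0-0-,-00-1,000--
  m2: 00--0,000--
  m3: -00-1,000--
  m4: ---00,-0-0-,-01-0,0-1-0,00--0
  m5: -0-0- ←essential
  m6: -01-0,0-1-0,00--0
  m8: ---00,--00-
  m9: --00- ←essential
  m12: ---00,0-1-0
  m14: 0-1-0,0111-
  m15: 0111- ←essential
  m16: ---00,--00-,-0-0-,1--0-
  m17: --00-,-0-0-,-00-1,1--0-,1-0-1
  m19: -00-1,1-0-1
  m20: ---00,-0-0-,-01-0,1--0-
  m21: -0-0-,1--0-
  m22: -01-0 ←essential
  m24: ---00,--00-,1--0-
  m25: --00-,1--0-,1-0-1
  m27: 1-0-1 ←essential
  m28: ---00,1--0-
  m29: 1--0- ←essential
Essential: --00-, -0-0-, -01-0, 0111-, 1--0-, 1-0-1

YES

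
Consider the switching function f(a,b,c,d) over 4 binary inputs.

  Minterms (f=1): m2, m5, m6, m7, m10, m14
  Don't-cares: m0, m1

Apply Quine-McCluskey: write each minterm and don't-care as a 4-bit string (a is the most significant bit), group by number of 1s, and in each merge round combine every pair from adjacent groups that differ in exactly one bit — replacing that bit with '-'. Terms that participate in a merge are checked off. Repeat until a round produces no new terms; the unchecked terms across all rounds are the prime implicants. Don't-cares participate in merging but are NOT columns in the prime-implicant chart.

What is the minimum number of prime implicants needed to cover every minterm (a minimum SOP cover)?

size-2^0 implicants → 0000(✓)  0001(✓)  0010(✓)  0101(✓)  0110(✓)  0111(✓)  1010(✓)  1110(✓)
size-2^1 implicants → -010(✓)  -110(✓)  0-01  0-10(✓)  00-0  000-  01-1  011-  1-10(✓)
size-2^2 implicants → --10
Unchecked terms (primes): --10, 0-01, 00-0, 000-, 01-1, 011-
Minterm coverage:
  m2 ⊆ --10,00-0
  m5 ⊆ 0-01,01-1
  m6 ⊆ --10,011-
  m7 ⊆ 01-1,011-
  m10 ⊆ --10 [E]
  m14 ⊆ --10 [E]
E = {--10}
Petrick residual → 01-1
Cover = cd' + a'bd  |cover|=2

2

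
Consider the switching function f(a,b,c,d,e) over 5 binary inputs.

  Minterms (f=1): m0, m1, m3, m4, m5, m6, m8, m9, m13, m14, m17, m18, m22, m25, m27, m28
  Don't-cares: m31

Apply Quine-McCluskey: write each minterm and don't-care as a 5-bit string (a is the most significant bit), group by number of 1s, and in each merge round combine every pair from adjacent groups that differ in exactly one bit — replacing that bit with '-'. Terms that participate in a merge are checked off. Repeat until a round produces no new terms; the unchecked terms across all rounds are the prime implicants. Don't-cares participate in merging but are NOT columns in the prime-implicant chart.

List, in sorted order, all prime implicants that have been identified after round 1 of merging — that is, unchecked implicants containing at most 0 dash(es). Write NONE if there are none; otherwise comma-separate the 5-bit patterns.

size-2^0 implicants → 00000(✓)  00001(✓)  00011(✓)  00100(✓)  00101(✓)  00110(✓)  01000(✓)  01001(✓)  01101(✓)  01110(✓)  10001(✓)  10010(✓)  10110(✓)  11001(✓)  11011(✓)  11100  11111(✓)
size-2^1 implicants → -0001(✓)  -0110  -1001(✓)  0-000(✓)  0-001(✓)  0-101(✓)  0-110  00-00(✓)  00-01(✓)  000-1  0000-(✓)  001-0  0010-(✓)  01-01(✓)  0100-(✓)  1-001(✓)  10-10  11-11  110-1
size-2^2 implicants → --001  0--01  0-00-  00-0-
Unchecked terms (primes): --001, -0110, 0--01, 0-00-, 0-110, 00-0-, 000-1, 001-0, 10-10, 11-11, 110-1, 11100

11100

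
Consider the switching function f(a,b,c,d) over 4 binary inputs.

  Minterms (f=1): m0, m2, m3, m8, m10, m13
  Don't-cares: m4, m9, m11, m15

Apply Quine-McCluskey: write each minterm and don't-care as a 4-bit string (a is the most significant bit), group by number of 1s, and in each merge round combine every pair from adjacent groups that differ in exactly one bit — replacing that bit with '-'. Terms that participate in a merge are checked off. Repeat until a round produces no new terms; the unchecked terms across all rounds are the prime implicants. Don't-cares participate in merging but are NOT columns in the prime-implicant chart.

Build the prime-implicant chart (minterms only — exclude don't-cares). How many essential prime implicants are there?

size-2^0 implicants → 0000(✓)  0010(✓)  0011(✓)  0100(✓)  1000(✓)  1001(✓)  1010(✓)  1011(✓)  1101(✓)  1111(✓)
size-2^1 implicants → -000(✓)  -010(✓)  -011(✓)  0-00  00-0(✓)  001-(✓)  1-01(✓)  1-11(✓)  10-0(✓)  10-1(✓)  100-(✓)  101-(✓)  11-1(✓)
size-2^2 implicants → -0-0  -01-  1--1  10--
Unchecked terms (primes): -0-0, -01-, 0-00, 1--1, 10--
Minterm coverage:
  m0 ⊆ -0-0,0-00
  m2 ⊆ -0-0,-01-
  m3 ⊆ -01- [E]
  m8 ⊆ -0-0,10--
  m10 ⊆ -0-0,-01-,10--
  m13 ⊆ 1--1 [E]
E = {-01-, 1--1}

2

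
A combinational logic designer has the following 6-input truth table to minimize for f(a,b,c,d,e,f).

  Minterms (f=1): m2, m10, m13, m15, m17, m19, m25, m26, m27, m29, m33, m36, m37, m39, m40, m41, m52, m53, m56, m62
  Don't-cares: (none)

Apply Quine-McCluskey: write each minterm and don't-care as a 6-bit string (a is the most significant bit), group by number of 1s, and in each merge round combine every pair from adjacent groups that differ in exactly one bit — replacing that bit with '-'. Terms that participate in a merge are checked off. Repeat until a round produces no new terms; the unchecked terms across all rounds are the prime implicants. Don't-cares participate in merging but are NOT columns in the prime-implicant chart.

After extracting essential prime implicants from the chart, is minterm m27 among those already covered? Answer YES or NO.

YES

Round 0: 000010✓ 001010✓ 001101✓ 001111✓ 010001✓ 010011✓ 011001✓ 011010✓ 011011✓ 011101✓ 100001✓ 100100✓ 100101✓ 100111✓ 101000✓ 101001✓ 110100✓ 110101✓ 111000✓ 111110
Round 1: 0-1010 0-1101 00-010 0011-1 01-001✓ 01-011✓ 0100-1✓ 011-01 0110-1✓ 01101- 1-0100✓ 1-0101✓ 1-1000 10-001 100-01 1001-1 10010-✓ 10100- 11010-✓
Round 2: 01-0-1 1-010-
PIs = {0-1010, 0-1101, 00-010, 0011-1, 01-0-1, 011-01, 01101-, 1-010-, 1-1000, 10-001, 100-01, 1001-1, 10100-, 111110}
Coverage chart:
  m2: 00-010 ←essential
  m10: 0-1010,00-010
  m13: 0-1101,0011-1
  m15: 0011-1 ←essential
  m17: 01-0-1 ←essential
  m19: 01-0-1 ←essential
  m25: 01-0-1,011-01
  m26: 0-1010,01101-
  m27: 01-0-1,01101-
  m29: 0-1101,011-01
  m33: 10-001,100-01
  m36: 1-010- ←essential
  m37: 1-010-,100-01,1001-1
  m39: 1001-1 ←essential
  m40: 1-1000,10100-
  m41: 10-001,10100-
  m52: 1-010- ←essential
  m53: 1-010- ←essential
  m56: 1-1000 ←essential
  m62: 111110 ←essential
Essential: 00-010, 0011-1, 01-0-1, 1-010-, 1-1000, 1001-1, 111110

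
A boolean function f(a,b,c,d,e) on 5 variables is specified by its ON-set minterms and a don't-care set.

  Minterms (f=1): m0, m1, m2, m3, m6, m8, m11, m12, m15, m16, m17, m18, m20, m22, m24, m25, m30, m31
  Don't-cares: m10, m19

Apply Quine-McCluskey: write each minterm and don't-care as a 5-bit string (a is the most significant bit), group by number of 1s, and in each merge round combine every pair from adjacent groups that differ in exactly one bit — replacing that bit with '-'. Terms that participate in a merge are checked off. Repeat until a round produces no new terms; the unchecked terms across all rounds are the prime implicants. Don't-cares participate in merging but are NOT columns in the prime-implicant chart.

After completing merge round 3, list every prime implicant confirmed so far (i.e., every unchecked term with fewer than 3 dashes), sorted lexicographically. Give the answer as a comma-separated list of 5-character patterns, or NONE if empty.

Round 0: 00000✓ 00001✓ 00010✓ 00011✓ 00110✓ 01000✓ 01010✓ 01011✓ 01100✓ 01111✓ 10000✓ 10001✓ 10010✓ 10011✓ 10100✓ 10110✓ 11000✓ 11001✓ 11110✓ 11111✓
Round 1: -0000✓ -0001✓ -0010✓ -0011✓ -0110✓ -1000✓ -1111 0-000✓ 0-010✓ 0-011✓ 00-10✓ 000-0✓ 000-1✓ 0000-✓ 0001-✓ 01-00 01-11 010-0✓ 0101-✓ 1-000✓ 1-001✓ 1-110 10-00✓ 10-10✓ 100-0✓ 100-1✓ 1000-✓ 1001-✓ 101-0✓ 1100-✓ 1111-
Round 2: --000 -0-10 -00-0✓ -00-1✓ -000-✓ -001-✓ 0-0-0 0-01- 000--✓ 1-00- 10--0 100--✓
Round 3: -00--
PIs = {--000, -0-10, -00--, -1111, 0-0-0, 0-01-, 01-00, 01-11, 1-00-, 1-110, 10--0, 1111-}

--000, -0-10, -1111, 0-0-0, 0-01-, 01-00, 01-11, 1-00-, 1-110, 10--0, 1111-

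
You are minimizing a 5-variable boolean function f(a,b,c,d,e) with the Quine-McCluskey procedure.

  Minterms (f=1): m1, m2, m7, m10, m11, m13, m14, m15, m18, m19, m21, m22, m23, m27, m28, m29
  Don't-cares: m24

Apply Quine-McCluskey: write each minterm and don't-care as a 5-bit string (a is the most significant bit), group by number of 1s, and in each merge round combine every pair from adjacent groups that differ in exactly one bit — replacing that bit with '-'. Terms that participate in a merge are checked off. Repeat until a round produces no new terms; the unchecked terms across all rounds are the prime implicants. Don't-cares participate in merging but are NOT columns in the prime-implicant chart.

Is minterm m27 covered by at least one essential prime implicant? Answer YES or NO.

NO

Round 0: 00001 00010✓ 00111✓ 01010✓ 01011✓ 01101✓ 01110✓ 01111✓ 10010✓ 10011✓ 10101✓ 10110✓ 10111✓ 11000✓ 11011✓ 11100✓ 11101✓
Round 1: -0010 -0111 -1011 -1101 0-010 0-111 01-10✓ 01-11✓ 0101-✓ 011-1 0111-✓ 1-011 1-101 10-10✓ 10-11✓ 1001-✓ 101-1 1011-✓ 11-00 1110-
Round 2: 01-1- 10-1-
PIs = {-0010, -0111, -1011, -1101, 0-010, 0-111, 00001, 01-1-, 011-1, 1-011, 1-101, 10-1-, 101-1, 11-00, 1110-}
Coverage chart:
  m1: 00001 ←essential
  m2: -0010,0-010
  m7: -0111,0-111
  m10: 0-010,01-1-
  m11: -1011,01-1-
  m13: -1101,011-1
  m14: 01-1- ←essential
  m15: 0-111,01-1-,011-1
  m18: -0010,10-1-
  m19: 1-011,10-1-
  m21: 1-101,101-1
  m22: 10-1- ←essential
  m23: -0111,10-1-,101-1
  m27: -1011,1-011
  m28: 11-00,1110-
  m29: -1101,1-101,1110-
Essential: 00001, 01-1-, 10-1-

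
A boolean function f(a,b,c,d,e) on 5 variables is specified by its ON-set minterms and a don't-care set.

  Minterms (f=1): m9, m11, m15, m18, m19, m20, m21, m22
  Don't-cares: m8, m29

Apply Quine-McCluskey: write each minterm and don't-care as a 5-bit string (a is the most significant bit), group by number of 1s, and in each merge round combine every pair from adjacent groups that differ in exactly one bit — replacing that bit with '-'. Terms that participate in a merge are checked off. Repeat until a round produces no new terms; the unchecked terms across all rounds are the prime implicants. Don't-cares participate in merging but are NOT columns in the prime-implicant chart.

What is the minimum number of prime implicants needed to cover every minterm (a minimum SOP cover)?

size-2^0 implicants → 01000(✓)  01001(✓)  01011(✓)  01111(✓)  10010(✓)  10011(✓)  10100(✓)  10101(✓)  10110(✓)  11101(✓)
size-2^1 implicants → 01-11  010-1  0100-  1-101  10-10  1001-  101-0  1010-
Unchecked terms (primes): 01-11, 010-1, 0100-, 1-101, 10-10, 1001-, 101-0, 1010-
Minterm coverage:
  m9 ⊆ 010-1,0100-
  m11 ⊆ 01-11,010-1
  m15 ⊆ 01-11 [E]
  m18 ⊆ 10-10,1001-
  m19 ⊆ 1001- [E]
  m20 ⊆ 101-0,1010-
  m21 ⊆ 1-101,1010-
  m22 ⊆ 10-10,101-0
E = {01-11, 1001-}
Petrick residual → 010-1, 1-101, 101-0
Cover = a'bde + a'bc'e + acd'e + ab'c'd + ab'ce'  |cover|=5

5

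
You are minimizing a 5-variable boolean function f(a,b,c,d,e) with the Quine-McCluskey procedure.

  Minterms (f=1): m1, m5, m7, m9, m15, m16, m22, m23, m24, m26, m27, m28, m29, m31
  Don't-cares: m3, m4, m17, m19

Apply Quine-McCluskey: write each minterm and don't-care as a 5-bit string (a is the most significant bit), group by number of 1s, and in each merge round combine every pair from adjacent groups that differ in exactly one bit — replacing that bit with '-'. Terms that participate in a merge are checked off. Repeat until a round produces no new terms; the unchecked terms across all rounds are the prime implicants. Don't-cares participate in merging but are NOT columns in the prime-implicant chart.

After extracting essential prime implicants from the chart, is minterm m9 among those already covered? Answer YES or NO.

YES

size-2^0 implicants → 00001(✓)  00011(✓)  00100(✓)  00101(✓)  00111(✓)  01001(✓)  01111(✓)  10000(✓)  10001(✓)  10011(✓)  10110(✓)  10111(✓)  11000(✓)  11010(✓)  11011(✓)  11100(✓)  11101(✓)  11111(✓)
size-2^1 implicants → -0001(✓)  -0011(✓)  -0111(✓)  -1111(✓)  0-001  0-111(✓)  00-01(✓)  00-11(✓)  000-1(✓)  001-1(✓)  0010-  1-000  1-011(✓)  1-111(✓)  10-11(✓)  100-1(✓)  1000-  1011-  11-00  11-11(✓)  110-0  1101-  111-1  1110-
size-2^2 implicants → --111  -0-11  -00-1  00--1  1--11
Unchecked terms (primes): --111, -0-11, -00-1, 0-001, 00--1, 0010-, 1--11, 1-000, 1000-, 1011-, 11-00, 110-0, 1101-, 111-1, 1110-
Minterm coverage:
  m1 ⊆ -00-1,0-001,00--1
  m5 ⊆ 00--1,0010-
  m7 ⊆ --111,-0-11,00--1
  m9 ⊆ 0-001 [E]
  m15 ⊆ --111 [E]
  m16 ⊆ 1-000,1000-
  m22 ⊆ 1011- [E]
  m23 ⊆ --111,-0-11,1--11,1011-
  m24 ⊆ 1-000,11-00,110-0
  m26 ⊆ 110-0,1101-
  m27 ⊆ 1--11,1101-
  m28 ⊆ 11-00,1110-
  m29 ⊆ 111-1,1110-
  m31 ⊆ --111,1--11,111-1
E = {--111, 0-001, 1011-}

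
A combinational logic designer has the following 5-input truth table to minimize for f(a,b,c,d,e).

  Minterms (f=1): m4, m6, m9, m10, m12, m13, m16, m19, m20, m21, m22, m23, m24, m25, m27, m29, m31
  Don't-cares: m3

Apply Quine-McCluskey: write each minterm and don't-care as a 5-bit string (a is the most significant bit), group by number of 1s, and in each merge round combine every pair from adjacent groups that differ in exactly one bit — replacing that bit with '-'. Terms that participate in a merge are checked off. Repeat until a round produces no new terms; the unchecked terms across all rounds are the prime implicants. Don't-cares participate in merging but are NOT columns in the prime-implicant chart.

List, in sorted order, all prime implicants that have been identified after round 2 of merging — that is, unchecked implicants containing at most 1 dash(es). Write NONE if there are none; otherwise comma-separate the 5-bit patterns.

-0011, 0-100, 01010, 0110-, 1-000, 10-00, 1100-

Round 0: 00011✓ 00100✓ 00110✓ 01001✓ 01010 01100✓ 01101✓ 10000✓ 10011✓ 10100✓ 10101✓ 10110✓ 10111✓ 11000✓ 11001✓ 11011✓ 11101✓ 11111✓
Round 1: -0011 -0100✓ -0110✓ -1001✓ -1101✓ 0-100 001-0✓ 01-01✓ 0110- 1-000 1-011✓ 1-101✓ 1-111✓ 10-00 10-11✓ 101-0✓ 101-1✓ 1010-✓ 1011-✓ 11-01✓ 11-11✓ 110-1✓ 1100- 111-1✓
Round 2: -01-0 -1-01 1--11 1-1-1 101-- 11--1
PIs = {-0011, -01-0, -1-01, 0-100, 01010, 0110-, 1--11, 1-000, 1-1-1, 10-00, 101--, 11--1, 1100-}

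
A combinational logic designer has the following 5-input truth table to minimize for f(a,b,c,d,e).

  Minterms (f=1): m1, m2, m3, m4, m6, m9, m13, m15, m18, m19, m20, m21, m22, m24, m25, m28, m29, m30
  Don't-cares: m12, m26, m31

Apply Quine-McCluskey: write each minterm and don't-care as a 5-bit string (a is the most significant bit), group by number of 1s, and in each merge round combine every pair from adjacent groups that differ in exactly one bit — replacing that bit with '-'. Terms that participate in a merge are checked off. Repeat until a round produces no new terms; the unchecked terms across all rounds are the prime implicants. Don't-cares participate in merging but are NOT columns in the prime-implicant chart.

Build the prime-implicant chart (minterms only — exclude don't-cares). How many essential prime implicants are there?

3

size-2^0 implicants → 00001(✓)  00010(✓)  00011(✓)  00100(✓)  00110(✓)  01001(✓)  01100(✓)  01101(✓)  01111(✓)  10010(✓)  10011(✓)  10100(✓)  10101(✓)  10110(✓)  11000(✓)  11001(✓)  11010(✓)  11100(✓)  11101(✓)  11110(✓)  11111(✓)
size-2^1 implicants → -0010(✓)  -0011(✓)  -0100(✓)  -0110(✓)  -1001(✓)  -1100(✓)  -1101(✓)  -1111(✓)  0-001  0-100(✓)  00-10(✓)  000-1  0001-(✓)  001-0(✓)  01-01(✓)  011-1(✓)  0110-(✓)  1-010(✓)  1-100(✓)  1-101(✓)  1-110(✓)  10-10(✓)  1001-(✓)  101-0(✓)  1010-(✓)  11-00(✓)  11-01(✓)  11-10(✓)  110-0(✓)  1100-(✓)  111-0(✓)  111-1(✓)  1110-(✓)  1111-(✓)
size-2^2 implicants → --100  -0-10  -001-  -01-0  -1-01  -11-1  -110-  1--10  1-1-0  1-10-  11--0  11-0-  111--
Unchecked terms (primes): --100, -0-10, -001-, -01-0, -1-01, -11-1, -110-, 0-001, 000-1, 1--10, 1-1-0, 1-10-, 11--0, 11-0-, 111--
Minterm coverage:
  m1 ⊆ 0-001,000-1
  m2 ⊆ -0-10,-001-
  m3 ⊆ -001-,000-1
  m4 ⊆ --100,-01-0
  m6 ⊆ -0-10,-01-0
  m9 ⊆ -1-01,0-001
  m13 ⊆ -1-01,-11-1,-110-
  m15 ⊆ -11-1 [E]
  m18 ⊆ -0-10,-001-,1--10
  m19 ⊆ -001- [E]
  m20 ⊆ --100,-01-0,1-1-0,1-10-
  m21 ⊆ 1-10- [E]
  m22 ⊆ -0-10,-01-0,1--10,1-1-0
  m24 ⊆ 11--0,11-0-
  m25 ⊆ -1-01,11-0-
  m28 ⊆ --100,-110-,1-1-0,1-10-,11--0,11-0-,111--
  m29 ⊆ -1-01,-11-1,-110-,1-10-,11-0-,111--
  m30 ⊆ 1--10,1-1-0,11--0,111--
E = {-001-, -11-1, 1-10-}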